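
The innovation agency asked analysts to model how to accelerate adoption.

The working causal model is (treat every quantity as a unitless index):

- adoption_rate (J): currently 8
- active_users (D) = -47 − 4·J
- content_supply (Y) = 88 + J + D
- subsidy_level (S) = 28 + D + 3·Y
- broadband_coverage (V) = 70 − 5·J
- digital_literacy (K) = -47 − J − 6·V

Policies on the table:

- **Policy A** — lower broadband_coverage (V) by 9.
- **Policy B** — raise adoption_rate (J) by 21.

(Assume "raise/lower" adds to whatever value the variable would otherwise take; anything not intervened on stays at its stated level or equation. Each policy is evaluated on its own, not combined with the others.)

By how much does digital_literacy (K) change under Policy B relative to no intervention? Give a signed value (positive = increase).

Baseline:
  J = 8
  V = 70 − 5·8 = 30
  K = -47 − 8 − 6·30 = -235
Policy B (J + 21):
  J = 8 + 21 = 29
  V = 70 − 5·29 = -75
  K = -47 − 29 − 6·(-75) = 374
Change in K: 374 − (-235) = 609

609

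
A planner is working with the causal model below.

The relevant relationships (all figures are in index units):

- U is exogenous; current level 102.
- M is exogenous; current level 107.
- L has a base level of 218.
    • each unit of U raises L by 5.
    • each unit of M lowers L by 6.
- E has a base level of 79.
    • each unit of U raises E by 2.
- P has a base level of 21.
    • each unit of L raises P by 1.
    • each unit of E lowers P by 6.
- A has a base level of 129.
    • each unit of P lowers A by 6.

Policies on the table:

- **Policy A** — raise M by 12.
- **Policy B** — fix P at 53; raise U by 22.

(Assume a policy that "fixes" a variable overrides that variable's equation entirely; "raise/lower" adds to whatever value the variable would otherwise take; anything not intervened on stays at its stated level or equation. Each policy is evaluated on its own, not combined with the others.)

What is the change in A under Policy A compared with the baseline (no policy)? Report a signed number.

432

Baseline:
  U = 102
  M = 107
  L = 218 + 5·102 − 6·107 = 86
  E = 79 + 2·102 = 283
  P = 21 + 86 − 6·283 = -1591
  A = 129 − 6·(-1591) = 9675
Policy A (M + 12):
  U = 102
  M = 107 + 12 = 119
  L = 218 + 5·102 − 6·119 = 14
  E = 79 + 2·102 = 283
  P = 21 + 14 − 6·283 = -1663
  A = 129 − 6·(-1663) = 10107
Change in A: 10107 − 9675 = 432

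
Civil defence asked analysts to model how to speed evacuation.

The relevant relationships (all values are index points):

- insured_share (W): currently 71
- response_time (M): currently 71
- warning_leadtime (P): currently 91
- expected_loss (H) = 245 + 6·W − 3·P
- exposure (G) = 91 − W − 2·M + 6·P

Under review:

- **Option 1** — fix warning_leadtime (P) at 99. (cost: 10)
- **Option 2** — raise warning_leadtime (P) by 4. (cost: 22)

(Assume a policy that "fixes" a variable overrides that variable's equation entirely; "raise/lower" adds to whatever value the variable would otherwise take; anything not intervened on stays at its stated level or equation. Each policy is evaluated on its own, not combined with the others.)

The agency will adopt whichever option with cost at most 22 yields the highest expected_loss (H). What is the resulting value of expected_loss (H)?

386

Option 1 (P := 99):
  W = 71
  P = 99
  H = 245 + 6·71 − 3·99 = 374
Option 2 (P + 4):
  W = 71
  P = 91 + 4 = 95
  H = 245 + 6·71 − 3·95 = 386
Comparing — Option 1: H=374, Option 2: H=386. Highest is 386 (Option 2).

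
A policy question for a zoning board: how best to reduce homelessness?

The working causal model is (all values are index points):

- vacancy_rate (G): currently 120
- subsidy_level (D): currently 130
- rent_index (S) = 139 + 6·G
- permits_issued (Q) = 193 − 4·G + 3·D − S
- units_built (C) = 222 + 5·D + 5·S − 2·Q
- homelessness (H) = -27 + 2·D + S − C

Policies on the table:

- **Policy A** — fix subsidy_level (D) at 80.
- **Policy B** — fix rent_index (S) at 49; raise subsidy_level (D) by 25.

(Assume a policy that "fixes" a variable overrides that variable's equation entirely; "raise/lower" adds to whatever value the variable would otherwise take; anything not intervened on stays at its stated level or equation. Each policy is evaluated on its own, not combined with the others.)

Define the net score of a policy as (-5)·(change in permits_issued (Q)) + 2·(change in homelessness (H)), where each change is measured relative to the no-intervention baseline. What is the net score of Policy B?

Baseline:
  G = 120
  D = 130
  S = 139 + 6·120 = 859
  Q = 193 − 4·120 + 3·130 − 859 = -756
  C = 222 + 5·130 + 5·859 − 2·(-756) = 6679
  H = -27 + 2·130 + 859 − 6679 = -5587
Policy B (S := 49, D + 25):
  G = 120
  D = 130 + 25 = 155
  S = 49
  Q = 193 − 4·120 + 3·155 − 49 = 129
  C = 222 + 5·155 + 5·49 − 2·129 = 984
  H = -27 + 2·155 + 49 − 984 = -652
ΔQ = 129 − (-756) = 885; ΔH = -652 − (-5587) = 4935
Score = (-5)·885 + 2·4935 = 5445

5445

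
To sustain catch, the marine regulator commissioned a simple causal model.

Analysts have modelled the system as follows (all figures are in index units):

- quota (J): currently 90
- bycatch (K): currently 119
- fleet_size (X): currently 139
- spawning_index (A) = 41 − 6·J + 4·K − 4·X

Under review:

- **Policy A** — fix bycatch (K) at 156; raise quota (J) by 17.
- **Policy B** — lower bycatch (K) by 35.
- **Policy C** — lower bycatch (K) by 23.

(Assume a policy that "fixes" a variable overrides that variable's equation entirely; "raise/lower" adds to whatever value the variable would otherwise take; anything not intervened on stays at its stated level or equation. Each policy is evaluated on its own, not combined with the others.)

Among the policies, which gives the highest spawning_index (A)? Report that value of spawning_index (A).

-533

Policy A (K := 156, J + 17):
  J = 90 + 17 = 107
  K = 156
  X = 139
  A = 41 − 6·107 + 4·156 − 4·139 = -533
Policy B (K − 35):
  J = 90
  K = 119 − 35 = 84
  X = 139
  A = 41 − 6·90 + 4·84 − 4·139 = -719
Policy C (K − 23):
  J = 90
  K = 119 − 23 = 96
  X = 139
  A = 41 − 6·90 + 4·96 − 4·139 = -671
Comparing — Policy A: A=-533, Policy B: A=-719, Policy C: A=-671. Highest is -533 (Policy A).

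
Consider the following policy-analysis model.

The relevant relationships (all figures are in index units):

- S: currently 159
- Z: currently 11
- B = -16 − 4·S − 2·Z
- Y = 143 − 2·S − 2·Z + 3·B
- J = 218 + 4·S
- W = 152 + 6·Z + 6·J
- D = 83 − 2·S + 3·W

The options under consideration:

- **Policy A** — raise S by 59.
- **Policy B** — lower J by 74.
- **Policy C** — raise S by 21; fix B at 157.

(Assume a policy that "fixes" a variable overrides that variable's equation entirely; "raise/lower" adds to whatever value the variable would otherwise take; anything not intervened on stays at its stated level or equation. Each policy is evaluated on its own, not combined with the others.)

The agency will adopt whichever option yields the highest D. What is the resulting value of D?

Policy A (S + 59):
  S = 159 + 59 = 218
  Z = 11
  J = 218 + 4·218 = 1090
  W = 152 + 6·11 + 6·1090 = 6758
  D = 83 − 2·218 + 3·6758 = 19921
Policy B (J − 74):
  S = 159
  Z = 11
  J = 218 + 4·159 (−74 from intervention) = 780
  W = 152 + 6·11 + 6·780 = 4898
  D = 83 − 2·159 + 3·4898 = 14459
Policy C (S + 21, B := 157):
  S = 159 + 21 = 180
  Z = 11
  J = 218 + 4·180 = 938
  W = 152 + 6·11 + 6·938 = 5846
  D = 83 − 2·180 + 3·5846 = 17261
Comparing — Policy A: D=19921, Policy B: D=14459, Policy C: D=17261. Highest is 19921 (Policy A).

19921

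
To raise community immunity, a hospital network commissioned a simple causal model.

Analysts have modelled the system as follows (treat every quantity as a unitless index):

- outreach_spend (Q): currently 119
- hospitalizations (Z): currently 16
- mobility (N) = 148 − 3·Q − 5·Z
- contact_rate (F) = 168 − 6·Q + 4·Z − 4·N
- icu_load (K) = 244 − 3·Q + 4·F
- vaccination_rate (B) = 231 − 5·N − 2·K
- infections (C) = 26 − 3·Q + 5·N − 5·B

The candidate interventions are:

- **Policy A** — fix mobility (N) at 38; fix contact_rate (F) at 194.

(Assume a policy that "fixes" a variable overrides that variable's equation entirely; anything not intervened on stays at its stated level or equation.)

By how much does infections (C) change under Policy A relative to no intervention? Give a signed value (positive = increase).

Baseline:
  Q = 119
  Z = 16
  N = 148 − 3·119 − 5·16 = -289
  F = 168 − 6·119 + 4·16 − 4·(-289) = 674
  K = 244 − 3·119 + 4·674 = 2583
  B = 231 − 5·(-289) − 2·2583 = -3490
  C = 26 − 3·119 + 5·(-289) − 5·(-3490) = 15674
Policy A (N := 38, F := 194):
  Q = 119
  Z = 16
  N = 38
  F = 194
  K = 244 − 3·119 + 4·194 = 663
  B = 231 − 5·38 − 2·663 = -1285
  C = 26 − 3·119 + 5·38 − 5·(-1285) = 6284
Change in C: 6284 − 15674 = -9390

-9390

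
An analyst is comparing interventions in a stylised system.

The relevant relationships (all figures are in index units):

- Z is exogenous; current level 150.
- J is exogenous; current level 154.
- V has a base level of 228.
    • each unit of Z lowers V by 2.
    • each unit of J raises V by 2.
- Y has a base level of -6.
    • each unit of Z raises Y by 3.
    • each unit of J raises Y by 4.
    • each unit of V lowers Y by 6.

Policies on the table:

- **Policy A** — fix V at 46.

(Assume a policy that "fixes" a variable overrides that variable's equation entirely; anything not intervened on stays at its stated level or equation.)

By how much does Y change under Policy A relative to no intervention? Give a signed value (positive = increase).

1140

Baseline:
  Z = 150
  J = 154
  V = 228 − 2·150 + 2·154 = 236
  Y = -6 + 3·150 + 4·154 − 6·236 = -356
Policy A (V := 46):
  Z = 150
  J = 154
  V = 46
  Y = -6 + 3·150 + 4·154 − 6·46 = 784
Change in Y: 784 − (-356) = 1140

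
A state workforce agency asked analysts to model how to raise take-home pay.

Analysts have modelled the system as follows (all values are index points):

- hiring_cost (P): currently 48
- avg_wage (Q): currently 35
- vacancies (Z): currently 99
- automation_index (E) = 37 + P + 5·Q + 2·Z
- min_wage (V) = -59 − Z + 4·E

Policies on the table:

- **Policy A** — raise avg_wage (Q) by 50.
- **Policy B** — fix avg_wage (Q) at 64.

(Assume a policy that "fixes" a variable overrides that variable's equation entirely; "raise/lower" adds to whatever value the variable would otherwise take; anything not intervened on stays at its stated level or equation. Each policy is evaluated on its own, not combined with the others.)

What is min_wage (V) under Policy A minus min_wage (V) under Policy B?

Policy A (Q + 50):
  P = 48
  Q = 35 + 50 = 85
  Z = 99
  E = 37 + 48 + 5·85 + 2·99 = 708
  V = -59 − 99 + 4·708 = 2674
Policy B (Q := 64):
  P = 48
  Q = 64
  Z = 99
  E = 37 + 48 + 5·64 + 2·99 = 603
  V = -59 − 99 + 4·603 = 2254
V: 2674 − 2254 = 420

420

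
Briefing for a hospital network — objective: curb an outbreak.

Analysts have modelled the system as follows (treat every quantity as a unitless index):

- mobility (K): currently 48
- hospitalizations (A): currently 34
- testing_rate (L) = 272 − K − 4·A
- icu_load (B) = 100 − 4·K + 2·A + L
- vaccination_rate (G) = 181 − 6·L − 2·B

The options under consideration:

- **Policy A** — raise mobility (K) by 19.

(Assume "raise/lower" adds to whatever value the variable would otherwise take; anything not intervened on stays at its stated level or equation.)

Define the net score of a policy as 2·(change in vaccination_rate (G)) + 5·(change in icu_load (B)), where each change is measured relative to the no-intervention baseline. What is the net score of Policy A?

133

Baseline:
  K = 48
  A = 34
  L = 272 − 48 − 4·34 = 88
  B = 100 − 4·48 + 2·34 + 88 = 64
  G = 181 − 6·88 − 2·64 = -475
Policy A (K + 19):
  K = 48 + 19 = 67
  A = 34
  L = 272 − 67 − 4·34 = 69
  B = 100 − 4·67 + 2·34 + 69 = -31
  G = 181 − 6·69 − 2·(-31) = -171
ΔG = -171 − (-475) = 304; ΔB = -31 − 64 = -95
Score = 2·304 + 5·(-95) = 133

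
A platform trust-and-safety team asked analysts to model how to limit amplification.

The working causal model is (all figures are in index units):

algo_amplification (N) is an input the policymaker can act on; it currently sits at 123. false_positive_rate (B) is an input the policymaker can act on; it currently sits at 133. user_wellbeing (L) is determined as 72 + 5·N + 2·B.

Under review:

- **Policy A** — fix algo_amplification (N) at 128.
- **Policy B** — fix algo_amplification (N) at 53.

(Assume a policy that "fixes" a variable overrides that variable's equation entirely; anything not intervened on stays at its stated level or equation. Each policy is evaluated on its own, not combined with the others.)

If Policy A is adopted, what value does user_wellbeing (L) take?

Policy A (N := 128):
  N = 128
  B = 133
  L = 72 + 5·128 + 2·133 = 978

978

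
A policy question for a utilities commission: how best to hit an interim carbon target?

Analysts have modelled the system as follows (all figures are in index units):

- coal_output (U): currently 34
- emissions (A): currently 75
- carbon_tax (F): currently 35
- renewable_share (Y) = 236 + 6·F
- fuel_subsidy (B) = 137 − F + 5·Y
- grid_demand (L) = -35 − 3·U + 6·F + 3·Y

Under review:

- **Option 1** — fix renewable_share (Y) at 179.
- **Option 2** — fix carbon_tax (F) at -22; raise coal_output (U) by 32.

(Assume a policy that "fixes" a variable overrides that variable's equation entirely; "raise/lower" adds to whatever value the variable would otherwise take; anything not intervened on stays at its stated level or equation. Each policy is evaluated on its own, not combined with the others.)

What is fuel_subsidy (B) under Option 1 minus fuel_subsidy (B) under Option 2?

Option 1 (Y := 179):
  F = 35
  Y = 179
  B = 137 − 35 + 5·179 = 997
Option 2 (F := -22, U + 32):
  F = -22
  Y = 236 + 6·(-22) = 104
  B = 137 − (-22) + 5·104 = 679
B: 997 − 679 = 318

318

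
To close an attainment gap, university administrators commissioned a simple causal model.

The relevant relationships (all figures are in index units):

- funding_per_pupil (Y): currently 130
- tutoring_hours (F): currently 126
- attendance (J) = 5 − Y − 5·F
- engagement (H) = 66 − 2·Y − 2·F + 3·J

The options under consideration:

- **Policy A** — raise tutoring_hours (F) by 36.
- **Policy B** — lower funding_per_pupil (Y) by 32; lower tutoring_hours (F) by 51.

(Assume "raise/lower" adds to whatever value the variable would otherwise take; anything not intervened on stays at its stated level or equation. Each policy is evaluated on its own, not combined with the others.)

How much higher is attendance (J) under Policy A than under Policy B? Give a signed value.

-467

Policy A (F + 36):
  Y = 130
  F = 126 + 36 = 162
  J = 5 − 130 − 5·162 = -935
Policy B (Y − 32, F − 51):
  Y = 130 − 32 = 98
  F = 126 − 51 = 75
  J = 5 − 98 − 5·75 = -468
J: -935 − (-468) = -467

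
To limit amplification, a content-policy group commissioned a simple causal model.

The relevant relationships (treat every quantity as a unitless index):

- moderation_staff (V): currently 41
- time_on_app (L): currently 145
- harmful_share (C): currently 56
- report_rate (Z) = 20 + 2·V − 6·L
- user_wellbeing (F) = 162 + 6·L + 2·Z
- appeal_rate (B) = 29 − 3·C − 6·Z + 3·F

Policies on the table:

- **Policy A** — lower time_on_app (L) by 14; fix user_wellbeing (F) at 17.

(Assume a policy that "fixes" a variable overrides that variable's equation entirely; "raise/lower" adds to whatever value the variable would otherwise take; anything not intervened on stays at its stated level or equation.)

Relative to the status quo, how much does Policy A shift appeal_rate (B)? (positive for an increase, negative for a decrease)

1059

Baseline:
  V = 41
  L = 145
  C = 56
  Z = 20 + 2·41 − 6·145 = -768
  F = 162 + 6·145 + 2·(-768) = -504
  B = 29 − 3·56 − 6·(-768) + 3·(-504) = 2957
Policy A (L − 14, F := 17):
  V = 41
  L = 145 − 14 = 131
  C = 56
  Z = 20 + 2·41 − 6·131 = -684
  F = 17
  B = 29 − 3·56 − 6·(-684) + 3·17 = 4016
Change in B: 4016 − 2957 = 1059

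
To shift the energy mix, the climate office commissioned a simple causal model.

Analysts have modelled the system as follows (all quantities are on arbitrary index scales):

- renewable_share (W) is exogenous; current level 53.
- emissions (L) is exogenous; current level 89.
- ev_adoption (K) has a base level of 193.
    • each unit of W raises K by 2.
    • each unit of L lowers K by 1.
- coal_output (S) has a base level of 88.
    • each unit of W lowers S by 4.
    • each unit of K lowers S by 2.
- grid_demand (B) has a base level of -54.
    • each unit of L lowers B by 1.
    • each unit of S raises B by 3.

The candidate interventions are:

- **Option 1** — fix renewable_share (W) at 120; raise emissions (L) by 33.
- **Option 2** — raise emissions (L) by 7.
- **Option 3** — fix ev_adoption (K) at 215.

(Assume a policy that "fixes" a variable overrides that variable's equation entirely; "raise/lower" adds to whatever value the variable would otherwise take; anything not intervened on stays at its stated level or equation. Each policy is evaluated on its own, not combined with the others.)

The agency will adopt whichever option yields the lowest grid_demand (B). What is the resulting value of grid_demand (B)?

Option 1 (W := 120, L + 33):
  W = 120
  L = 89 + 33 = 122
  K = 193 + 2·120 − 122 = 311
  S = 88 − 4·120 − 2·311 = -1014
  B = -54 − 122 + 3·(-1014) = -3218
Option 2 (L + 7):
  W = 53
  L = 89 + 7 = 96
  K = 193 + 2·53 − 96 = 203
  S = 88 − 4·53 − 2·203 = -530
  B = -54 − 96 + 3·(-530) = -1740
Option 3 (K := 215):
  W = 53
  L = 89
  K = 215
  S = 88 − 4·53 − 2·215 = -554
  B = -54 − 89 + 3·(-554) = -1805
Comparing — Option 1: B=-3218, Option 2: B=-1740, Option 3: B=-1805. Lowest is -3218 (Option 1).

-3218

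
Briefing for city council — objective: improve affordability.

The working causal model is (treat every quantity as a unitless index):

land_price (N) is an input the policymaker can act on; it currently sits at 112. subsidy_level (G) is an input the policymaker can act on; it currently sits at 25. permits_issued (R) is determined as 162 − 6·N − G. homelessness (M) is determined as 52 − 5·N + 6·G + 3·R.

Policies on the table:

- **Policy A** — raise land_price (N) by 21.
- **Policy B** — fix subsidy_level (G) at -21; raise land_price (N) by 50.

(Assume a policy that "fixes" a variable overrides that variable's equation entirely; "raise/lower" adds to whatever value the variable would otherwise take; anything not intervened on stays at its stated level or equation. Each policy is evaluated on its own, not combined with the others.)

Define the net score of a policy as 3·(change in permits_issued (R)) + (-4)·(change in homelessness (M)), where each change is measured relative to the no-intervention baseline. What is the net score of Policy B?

Baseline:
  N = 112
  G = 25
  R = 162 − 6·112 − 25 = -535
  M = 52 − 5·112 + 6·25 + 3·(-535) = -1963
Policy B (G := -21, N + 50):
  N = 112 + 50 = 162
  G = -21
  R = 162 − 6·162 − (-21) = -789
  M = 52 − 5·162 + 6·(-21) + 3·(-789) = -3251
ΔR = -789 − (-535) = -254; ΔM = -3251 − (-1963) = -1288
Score = 3·(-254) + (-4)·(-1288) = 4390

4390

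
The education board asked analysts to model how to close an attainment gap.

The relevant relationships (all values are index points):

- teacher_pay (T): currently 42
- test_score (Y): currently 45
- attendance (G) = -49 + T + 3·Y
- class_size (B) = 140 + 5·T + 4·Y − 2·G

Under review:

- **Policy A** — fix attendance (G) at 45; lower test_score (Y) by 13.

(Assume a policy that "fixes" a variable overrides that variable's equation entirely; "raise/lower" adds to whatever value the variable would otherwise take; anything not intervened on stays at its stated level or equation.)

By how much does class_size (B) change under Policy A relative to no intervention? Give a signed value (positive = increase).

Baseline:
  T = 42
  Y = 45
  G = -49 + 42 + 3·45 = 128
  B = 140 + 5·42 + 4·45 − 2·128 = 274
Policy A (G := 45, Y − 13):
  T = 42
  Y = 45 − 13 = 32
  G = 45
  B = 140 + 5·42 + 4·32 − 2·45 = 388
Change in B: 388 − 274 = 114

114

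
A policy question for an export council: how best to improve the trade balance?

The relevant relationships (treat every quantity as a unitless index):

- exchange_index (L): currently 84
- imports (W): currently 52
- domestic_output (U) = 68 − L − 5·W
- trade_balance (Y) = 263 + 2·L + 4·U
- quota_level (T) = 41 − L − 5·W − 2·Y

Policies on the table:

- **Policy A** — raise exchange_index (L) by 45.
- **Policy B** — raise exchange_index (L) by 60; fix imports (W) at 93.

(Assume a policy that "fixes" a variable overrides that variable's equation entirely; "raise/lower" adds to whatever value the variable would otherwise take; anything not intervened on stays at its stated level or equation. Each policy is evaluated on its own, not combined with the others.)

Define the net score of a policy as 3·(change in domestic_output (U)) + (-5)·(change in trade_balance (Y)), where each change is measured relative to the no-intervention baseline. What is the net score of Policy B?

Baseline:
  L = 84
  W = 52
  U = 68 − 84 − 5·52 = -276
  Y = 263 + 2·84 + 4·(-276) = -673
Policy B (L + 60, W := 93):
  L = 84 + 60 = 144
  W = 93
  U = 68 − 144 − 5·93 = -541
  Y = 263 + 2·144 + 4·(-541) = -1613
ΔU = -541 − (-276) = -265; ΔY = -1613 − (-673) = -940
Score = 3·(-265) + (-5)·(-940) = 3905

3905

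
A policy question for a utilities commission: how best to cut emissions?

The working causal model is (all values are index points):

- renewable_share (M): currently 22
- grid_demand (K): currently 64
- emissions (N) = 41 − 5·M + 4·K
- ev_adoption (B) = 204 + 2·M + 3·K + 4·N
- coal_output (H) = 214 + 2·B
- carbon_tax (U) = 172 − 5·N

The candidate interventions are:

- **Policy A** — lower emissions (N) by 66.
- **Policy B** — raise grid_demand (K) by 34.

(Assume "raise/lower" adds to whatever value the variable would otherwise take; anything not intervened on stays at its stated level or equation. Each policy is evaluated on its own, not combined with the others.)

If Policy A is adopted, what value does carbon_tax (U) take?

-433

Policy A (N − 66):
  M = 22
  K = 64
  N = 41 − 5·22 + 4·64 (−66 from intervention) = 121
  U = 172 − 5·121 = -433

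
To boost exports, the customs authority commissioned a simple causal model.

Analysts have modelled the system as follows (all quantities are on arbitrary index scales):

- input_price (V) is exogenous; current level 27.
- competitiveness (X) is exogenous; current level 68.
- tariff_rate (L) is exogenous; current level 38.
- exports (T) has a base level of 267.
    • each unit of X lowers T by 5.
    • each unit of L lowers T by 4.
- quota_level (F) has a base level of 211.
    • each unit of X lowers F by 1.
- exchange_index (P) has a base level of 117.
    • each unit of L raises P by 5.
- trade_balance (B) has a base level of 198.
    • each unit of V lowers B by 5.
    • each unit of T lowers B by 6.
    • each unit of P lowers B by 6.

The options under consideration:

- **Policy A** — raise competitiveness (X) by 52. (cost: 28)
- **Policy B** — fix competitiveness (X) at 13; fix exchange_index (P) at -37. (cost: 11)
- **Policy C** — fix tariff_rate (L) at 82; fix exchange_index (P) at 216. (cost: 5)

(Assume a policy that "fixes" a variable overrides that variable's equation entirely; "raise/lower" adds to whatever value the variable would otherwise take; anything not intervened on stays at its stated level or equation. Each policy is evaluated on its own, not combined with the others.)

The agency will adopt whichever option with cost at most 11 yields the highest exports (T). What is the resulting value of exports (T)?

Policy B (X := 13, P := -37):
  X = 13
  L = 38
  T = 267 − 5·13 − 4·38 = 50
Policy C (L := 82, P := 216):
  X = 68
  L = 82
  T = 267 − 5·68 − 4·82 = -401
Comparing — Policy B: T=50, Policy C: T=-401. Highest is 50 (Policy B).

50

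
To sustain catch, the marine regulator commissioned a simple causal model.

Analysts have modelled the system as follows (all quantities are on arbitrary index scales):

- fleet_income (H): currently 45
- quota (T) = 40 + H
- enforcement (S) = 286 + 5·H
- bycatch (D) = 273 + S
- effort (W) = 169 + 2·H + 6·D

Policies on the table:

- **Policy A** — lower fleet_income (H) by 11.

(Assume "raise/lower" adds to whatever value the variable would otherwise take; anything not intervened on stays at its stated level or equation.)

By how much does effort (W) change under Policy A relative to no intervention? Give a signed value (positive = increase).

Baseline:
  H = 45
  S = 286 + 5·45 = 511
  D = 273 + 511 = 784
  W = 169 + 2·45 + 6·784 = 4963
Policy A (H − 11):
  H = 45 − 11 = 34
  S = 286 + 5·34 = 456
  D = 273 + 456 = 729
  W = 169 + 2·34 + 6·729 = 4611
Change in W: 4611 − 4963 = -352

-352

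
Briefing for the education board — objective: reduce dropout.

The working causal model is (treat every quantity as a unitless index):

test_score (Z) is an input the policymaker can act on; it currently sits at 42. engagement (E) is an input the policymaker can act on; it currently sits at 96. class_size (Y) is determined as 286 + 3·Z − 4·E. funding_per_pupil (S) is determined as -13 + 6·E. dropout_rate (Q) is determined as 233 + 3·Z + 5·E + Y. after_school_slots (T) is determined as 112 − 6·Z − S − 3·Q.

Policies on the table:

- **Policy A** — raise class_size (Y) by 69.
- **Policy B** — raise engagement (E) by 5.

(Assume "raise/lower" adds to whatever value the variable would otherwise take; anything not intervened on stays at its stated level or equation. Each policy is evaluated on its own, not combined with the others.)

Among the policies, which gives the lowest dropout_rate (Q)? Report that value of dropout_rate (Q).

Policy A (Y + 69):
  Z = 42
  E = 96
  Y = 286 + 3·42 − 4·96 (+69 from intervention) = 97
  Q = 233 + 3·42 + 5·96 + 97 = 936
Policy B (E + 5):
  Z = 42
  E = 96 + 5 = 101
  Y = 286 + 3·42 − 4·101 = 8
  Q = 233 + 3·42 + 5·101 + 8 = 872
Comparing — Policy A: Q=936, Policy B: Q=872. Lowest is 872 (Policy B).

872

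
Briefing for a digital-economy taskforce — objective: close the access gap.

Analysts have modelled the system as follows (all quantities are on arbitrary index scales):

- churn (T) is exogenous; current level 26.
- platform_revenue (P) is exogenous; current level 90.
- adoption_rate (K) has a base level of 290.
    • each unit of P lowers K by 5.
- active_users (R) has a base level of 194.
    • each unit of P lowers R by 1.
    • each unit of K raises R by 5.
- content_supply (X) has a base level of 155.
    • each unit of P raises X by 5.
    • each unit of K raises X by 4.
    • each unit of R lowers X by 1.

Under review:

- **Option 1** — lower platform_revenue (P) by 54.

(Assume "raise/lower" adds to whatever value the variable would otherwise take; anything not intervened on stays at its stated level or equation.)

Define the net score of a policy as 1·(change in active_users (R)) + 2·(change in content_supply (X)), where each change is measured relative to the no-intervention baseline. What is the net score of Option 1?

Baseline:
  P = 90
  K = 290 − 5·90 = -160
  R = 194 − 90 + 5·(-160) = -696
  X = 155 + 5·90 + 4·(-160) − (-696) = 661
Option 1 (P − 54):
  P = 90 − 54 = 36
  K = 290 − 5·36 = 110
  R = 194 − 36 + 5·110 = 708
  X = 155 + 5·36 + 4·110 − 708 = 67
ΔR = 708 − (-696) = 1404; ΔX = 67 − 661 = -594
Score = 1·1404 + 2·(-594) = 216

216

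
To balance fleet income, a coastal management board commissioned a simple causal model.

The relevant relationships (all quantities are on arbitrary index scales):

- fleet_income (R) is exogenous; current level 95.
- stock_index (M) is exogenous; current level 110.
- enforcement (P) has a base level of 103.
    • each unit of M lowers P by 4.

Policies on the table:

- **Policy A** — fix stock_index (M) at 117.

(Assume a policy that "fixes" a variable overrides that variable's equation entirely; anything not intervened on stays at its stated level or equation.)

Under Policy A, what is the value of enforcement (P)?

-365

Policy A (M := 117):
  M = 117
  P = 103 − 4·117 = -365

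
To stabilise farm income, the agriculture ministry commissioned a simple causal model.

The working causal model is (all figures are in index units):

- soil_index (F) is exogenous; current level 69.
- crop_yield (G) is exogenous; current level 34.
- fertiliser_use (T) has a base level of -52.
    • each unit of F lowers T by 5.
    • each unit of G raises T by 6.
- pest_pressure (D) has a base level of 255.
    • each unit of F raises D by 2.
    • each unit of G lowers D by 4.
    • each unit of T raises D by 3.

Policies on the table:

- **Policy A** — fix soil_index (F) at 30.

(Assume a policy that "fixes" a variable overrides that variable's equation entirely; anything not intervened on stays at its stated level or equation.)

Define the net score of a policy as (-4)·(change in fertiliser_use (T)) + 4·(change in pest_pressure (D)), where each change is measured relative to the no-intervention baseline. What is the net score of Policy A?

Baseline:
  F = 69
  G = 34
  T = -52 − 5·69 + 6·34 = -193
  D = 255 + 2·69 − 4·34 + 3·(-193) = -322
Policy A (F := 30):
  F = 30
  G = 34
  T = -52 − 5·30 + 6·34 = 2
  D = 255 + 2·30 − 4·34 + 3·2 = 185
ΔT = 2 − (-193) = 195; ΔD = 185 − (-322) = 507
Score = (-4)·195 + 4·507 = 1248

1248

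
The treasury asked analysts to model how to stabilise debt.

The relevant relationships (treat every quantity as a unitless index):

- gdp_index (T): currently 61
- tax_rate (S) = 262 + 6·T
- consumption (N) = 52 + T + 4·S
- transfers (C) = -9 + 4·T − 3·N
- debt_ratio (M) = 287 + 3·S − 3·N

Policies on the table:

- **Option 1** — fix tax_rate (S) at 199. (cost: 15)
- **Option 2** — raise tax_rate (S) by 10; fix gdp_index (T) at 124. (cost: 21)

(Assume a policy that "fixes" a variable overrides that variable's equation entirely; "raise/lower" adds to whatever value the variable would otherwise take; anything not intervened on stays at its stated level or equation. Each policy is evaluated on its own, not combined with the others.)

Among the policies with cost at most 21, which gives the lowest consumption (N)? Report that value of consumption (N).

Option 1 (S := 199):
  T = 61
  S = 199
  N = 52 + 61 + 4·199 = 909
Option 2 (S + 10, T := 124):
  T = 124
  S = 262 + 6·124 (+10 from intervention) = 1016
  N = 52 + 124 + 4·1016 = 4240
Comparing — Option 1: N=909, Option 2: N=4240. Lowest is 909 (Option 1).

909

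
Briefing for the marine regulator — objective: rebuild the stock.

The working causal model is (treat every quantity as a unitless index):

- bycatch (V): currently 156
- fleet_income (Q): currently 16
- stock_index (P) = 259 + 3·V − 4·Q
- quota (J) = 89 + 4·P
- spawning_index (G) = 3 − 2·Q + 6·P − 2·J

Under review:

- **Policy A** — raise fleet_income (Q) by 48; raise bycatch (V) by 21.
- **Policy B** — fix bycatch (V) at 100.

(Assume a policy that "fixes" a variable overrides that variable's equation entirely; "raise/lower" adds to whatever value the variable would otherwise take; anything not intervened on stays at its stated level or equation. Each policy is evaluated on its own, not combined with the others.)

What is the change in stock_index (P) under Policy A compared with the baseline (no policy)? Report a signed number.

-129

Baseline:
  V = 156
  Q = 16
  P = 259 + 3·156 − 4·16 = 663
Policy A (Q + 48, V + 21):
  V = 156 + 21 = 177
  Q = 16 + 48 = 64
  P = 259 + 3·177 − 4·64 = 534
Change in P: 534 − 663 = -129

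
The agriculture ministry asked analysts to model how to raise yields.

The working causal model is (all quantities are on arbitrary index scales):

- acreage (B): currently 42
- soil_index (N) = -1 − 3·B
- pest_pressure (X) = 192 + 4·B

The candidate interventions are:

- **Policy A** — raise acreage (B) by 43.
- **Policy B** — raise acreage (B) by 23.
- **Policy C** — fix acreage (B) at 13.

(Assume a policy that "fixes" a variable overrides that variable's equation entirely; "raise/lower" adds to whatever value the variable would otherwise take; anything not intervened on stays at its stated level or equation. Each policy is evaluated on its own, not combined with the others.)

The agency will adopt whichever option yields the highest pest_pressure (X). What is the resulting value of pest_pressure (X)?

Policy A (B + 43):
  B = 42 + 43 = 85
  X = 192 + 4·85 = 532
Policy B (B + 23):
  B = 42 + 23 = 65
  X = 192 + 4·65 = 452
Policy C (B := 13):
  B = 13
  X = 192 + 4·13 = 244
Comparing — Policy A: X=532, Policy B: X=452, Policy C: X=244. Highest is 532 (Policy A).

532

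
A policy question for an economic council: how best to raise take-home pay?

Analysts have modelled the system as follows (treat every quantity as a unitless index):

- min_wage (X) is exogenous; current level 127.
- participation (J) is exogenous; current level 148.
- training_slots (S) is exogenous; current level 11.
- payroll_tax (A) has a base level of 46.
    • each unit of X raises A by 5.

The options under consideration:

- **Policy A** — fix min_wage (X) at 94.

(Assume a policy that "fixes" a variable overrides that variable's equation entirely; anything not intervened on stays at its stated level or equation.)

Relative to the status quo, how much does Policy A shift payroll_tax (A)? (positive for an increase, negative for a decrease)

Baseline:
  X = 127
  A = 46 + 5·127 = 681
Policy A (X := 94):
  X = 94
  A = 46 + 5·94 = 516
Change in A: 516 − 681 = -165

-165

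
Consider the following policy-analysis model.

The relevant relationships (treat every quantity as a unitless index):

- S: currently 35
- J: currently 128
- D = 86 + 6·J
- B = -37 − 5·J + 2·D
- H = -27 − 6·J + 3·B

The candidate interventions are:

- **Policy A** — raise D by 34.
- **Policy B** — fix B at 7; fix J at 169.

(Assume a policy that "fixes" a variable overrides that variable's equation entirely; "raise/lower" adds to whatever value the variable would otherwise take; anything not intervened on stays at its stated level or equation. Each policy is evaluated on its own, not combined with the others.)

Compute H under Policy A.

Policy A (D + 34):
  J = 128
  D = 86 + 6·128 (+34 from intervention) = 888
  B = -37 − 5·128 + 2·888 = 1099
  H = -27 − 6·128 + 3·1099 = 2502

2502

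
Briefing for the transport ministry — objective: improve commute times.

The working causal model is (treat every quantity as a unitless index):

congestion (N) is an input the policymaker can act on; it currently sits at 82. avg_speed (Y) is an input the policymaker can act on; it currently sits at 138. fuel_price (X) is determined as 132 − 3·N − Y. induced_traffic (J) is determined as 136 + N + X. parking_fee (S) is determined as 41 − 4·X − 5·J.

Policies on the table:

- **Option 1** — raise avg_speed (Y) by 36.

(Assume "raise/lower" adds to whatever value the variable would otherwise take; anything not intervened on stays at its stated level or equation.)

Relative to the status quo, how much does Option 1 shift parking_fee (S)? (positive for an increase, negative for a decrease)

Baseline:
  N = 82
  Y = 138
  X = 132 − 3·82 − 138 = -252
  J = 136 + 82 + (-252) = -34
  S = 41 − 4·(-252) − 5·(-34) = 1219
Option 1 (Y + 36):
  N = 82
  Y = 138 + 36 = 174
  X = 132 − 3·82 − 174 = -288
  J = 136 + 82 + (-288) = -70
  S = 41 − 4·(-288) − 5·(-70) = 1543
Change in S: 1543 − 1219 = 324

324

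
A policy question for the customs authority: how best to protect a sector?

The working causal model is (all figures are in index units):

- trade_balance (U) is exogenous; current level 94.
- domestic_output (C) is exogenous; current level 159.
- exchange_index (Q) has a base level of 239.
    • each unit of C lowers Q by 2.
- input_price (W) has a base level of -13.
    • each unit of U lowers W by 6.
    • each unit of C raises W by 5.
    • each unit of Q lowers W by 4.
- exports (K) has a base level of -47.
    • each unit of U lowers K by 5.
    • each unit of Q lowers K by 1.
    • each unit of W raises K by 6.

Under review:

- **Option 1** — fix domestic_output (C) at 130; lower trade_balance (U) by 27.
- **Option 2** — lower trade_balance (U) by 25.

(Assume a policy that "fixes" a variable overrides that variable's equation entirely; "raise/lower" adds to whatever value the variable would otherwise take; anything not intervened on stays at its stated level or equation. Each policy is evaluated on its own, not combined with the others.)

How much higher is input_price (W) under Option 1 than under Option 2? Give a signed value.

Option 1 (C := 130, U − 27):
  U = 94 − 27 = 67
  C = 130
  Q = 239 − 2·130 = -21
  W = -13 − 6·67 + 5·130 − 4·(-21) = 319
Option 2 (U − 25):
  U = 94 − 25 = 69
  C = 159
  Q = 239 − 2·159 = -79
  W = -13 − 6·69 + 5·159 − 4·(-79) = 684
W: 319 − 684 = -365

-365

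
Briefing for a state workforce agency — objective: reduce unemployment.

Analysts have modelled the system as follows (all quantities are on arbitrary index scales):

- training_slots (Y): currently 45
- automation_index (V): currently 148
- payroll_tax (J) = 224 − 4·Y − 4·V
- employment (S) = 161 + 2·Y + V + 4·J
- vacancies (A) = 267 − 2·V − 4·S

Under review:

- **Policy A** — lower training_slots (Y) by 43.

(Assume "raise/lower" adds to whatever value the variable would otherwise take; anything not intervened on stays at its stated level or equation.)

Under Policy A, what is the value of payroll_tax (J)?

Policy A (Y − 43):
  Y = 45 − 43 = 2
  V = 148
  J = 224 − 4·2 − 4·148 = -376

-376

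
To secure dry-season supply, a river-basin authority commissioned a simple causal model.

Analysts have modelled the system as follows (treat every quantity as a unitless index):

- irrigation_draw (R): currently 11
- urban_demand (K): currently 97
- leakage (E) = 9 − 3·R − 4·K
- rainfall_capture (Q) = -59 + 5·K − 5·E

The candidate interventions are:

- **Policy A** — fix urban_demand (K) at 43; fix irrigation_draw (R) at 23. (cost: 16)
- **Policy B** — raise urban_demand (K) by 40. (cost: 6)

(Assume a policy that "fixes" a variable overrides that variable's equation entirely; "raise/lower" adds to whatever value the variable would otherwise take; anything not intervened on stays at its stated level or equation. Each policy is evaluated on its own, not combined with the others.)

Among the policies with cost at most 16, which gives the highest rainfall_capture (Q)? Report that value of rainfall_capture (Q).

Policy A (K := 43, R := 23):
  R = 23
  K = 43
  E = 9 − 3·23 − 4·43 = -232
  Q = -59 + 5·43 − 5·(-232) = 1316
Policy B (K + 40):
  R = 11
  K = 97 + 40 = 137
  E = 9 − 3·11 − 4·137 = -572
  Q = -59 + 5·137 − 5·(-572) = 3486
Comparing — Policy A: Q=1316, Policy B: Q=3486. Highest is 3486 (Policy B).

3486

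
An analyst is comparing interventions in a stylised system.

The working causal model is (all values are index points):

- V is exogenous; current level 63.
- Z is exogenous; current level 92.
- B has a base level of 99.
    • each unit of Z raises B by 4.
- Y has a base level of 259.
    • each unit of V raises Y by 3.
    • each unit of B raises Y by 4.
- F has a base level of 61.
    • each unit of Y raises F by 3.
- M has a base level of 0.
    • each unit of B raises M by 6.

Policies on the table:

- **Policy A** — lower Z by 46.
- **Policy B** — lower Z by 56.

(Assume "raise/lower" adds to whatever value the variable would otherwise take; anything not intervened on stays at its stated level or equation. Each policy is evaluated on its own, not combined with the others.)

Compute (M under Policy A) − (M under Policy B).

240

Policy A (Z − 46):
  Z = 92 − 46 = 46
  B = 99 + 4·46 = 283
  M = 0 + 6·283 = 1698
Policy B (Z − 56):
  Z = 92 − 56 = 36
  B = 99 + 4·36 = 243
  M = 0 + 6·243 = 1458
M: 1698 − 1458 = 240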